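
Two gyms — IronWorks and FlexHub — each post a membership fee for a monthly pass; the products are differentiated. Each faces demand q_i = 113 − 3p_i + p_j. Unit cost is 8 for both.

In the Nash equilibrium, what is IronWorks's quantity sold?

58.2

IronWorks's profit: π = (p_{IronWorks} − 8)(113 − 3p_{IronWorks} + p_{FlexHub}).
∂π/∂p_{IronWorks} = 137 − 6p_{IronWorks} + p_{FlexHub} = 0 ⇒ p_{IronWorks} = 137/6 + (1/6)p_{FlexHub}.
The game is symmetric, so in equilibrium p_{FlexHub} = p_{IronWorks}: the reaction function gives (5/6)p_{IronWorks} = 137/6, hence p_{IronWorks} = 27.4.
q_{IronWorks} = 113 − 3·27.4 + 27.4 = 58.2.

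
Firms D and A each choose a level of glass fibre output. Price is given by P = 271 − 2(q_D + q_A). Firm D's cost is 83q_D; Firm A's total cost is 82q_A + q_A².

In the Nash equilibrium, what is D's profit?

2812.5

Firm D's profit: π = q_D(271 − 2(q_D + q_A)) − 83q_D.
∂π/∂q_D = 188 − 4q_D − 2q_A = 0, so q_D = 47 − 0.5q_A.
For A: ∂π/∂q_A = 189 − 6q_A − 2q_D = 0 ⇒ q_A = 31.5 − (1/3)q_D.
Plugging q_A into D's best response: q_D = 47 − 0.5(31.5 − (1/3)q_D) ⇒ (5/6)q_D = 31.25, so q_D = 37.5.
Then q_A = 31.5 − (1/3)·37.5 = 19.
Price P = 271 − 2·56.5 = 158.
D's profit: (158 − 83)·37.5 = 2812.5.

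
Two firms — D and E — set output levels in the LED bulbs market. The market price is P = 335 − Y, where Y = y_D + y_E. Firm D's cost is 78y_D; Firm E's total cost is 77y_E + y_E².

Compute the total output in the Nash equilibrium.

147

Firm D's profit: π = y_D(335 − (y_D + y_E)) − 78y_D.
∂π/∂y_D = 257 − 2y_D − y_E = 0, so y_D = 128.5 − 0.5y_E.
For E: ∂π/∂y_E = 258 − 4y_E − y_D = 0 ⇒ y_E = 64.5 − 0.25y_D.
Solving the two reaction functions simultaneously: (1 − (−0.5)(−0.25))y_D = 128.5 − 0.5·64.5, so 0.875y_D = 96.25 and y_D = 110.
Then y_E = 64.5 − 0.25·110 = 37.
Total output: 110 + 37 = 147.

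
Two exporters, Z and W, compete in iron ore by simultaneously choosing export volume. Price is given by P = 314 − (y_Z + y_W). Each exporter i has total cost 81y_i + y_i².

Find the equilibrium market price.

220.8

Exporter Z's profit: π = y_Z(314 − (y_Z + y_W)) − 81y_Z − y_Z².
∂π/∂y_Z = 233 − 4y_Z − y_W = 0, so y_Z = 58.25 − 0.25y_W.
The game is symmetric, so in equilibrium y_W = y_Z: the reaction function gives 1.25y_Z = 58.25, hence y_Z = 46.6.
Equilibrium price: P = 314 − 93.2 = 220.8.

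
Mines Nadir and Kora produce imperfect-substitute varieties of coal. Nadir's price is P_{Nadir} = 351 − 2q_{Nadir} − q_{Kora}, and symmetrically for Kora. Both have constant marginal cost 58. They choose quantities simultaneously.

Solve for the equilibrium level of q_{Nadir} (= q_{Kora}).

58.6

Mine Nadir's profit: π = q_{Nadir}(351 − 2q_{Nadir} − q_{Kora}) − 58q_{Nadir}.
∂π/∂q_{Nadir} = 293 − 4q_{Nadir} − q_{Kora} = 0 ⇒ q_{Nadir} = 73.25 − 0.25q_{Kora}.
By symmetry q_{Kora} = q_{Nadir}; substituting into the reaction function, 1.25q_{Nadir} = 73.25 and q_{Nadir} = 58.6.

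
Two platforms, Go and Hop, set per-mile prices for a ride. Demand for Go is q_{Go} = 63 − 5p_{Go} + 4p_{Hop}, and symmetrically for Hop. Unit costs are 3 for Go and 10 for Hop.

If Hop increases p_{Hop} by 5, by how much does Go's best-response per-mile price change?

Go's profit: π = (p_{Go} − 3)(63 − 5p_{Go} + 4p_{Hop}).
∂π/∂p_{Go} = 78 − 10p_{Go} + 4p_{Hop} = 0 ⇒ p_{Go} = 7.8 + 0.4p_{Hop}.
The reaction-function slope is 0.4, so a 5-unit rise in p_{Hop} moves p_{Go} by 0.4 × 5 = 2. Go's best response rises — the actions are strategic complements.

2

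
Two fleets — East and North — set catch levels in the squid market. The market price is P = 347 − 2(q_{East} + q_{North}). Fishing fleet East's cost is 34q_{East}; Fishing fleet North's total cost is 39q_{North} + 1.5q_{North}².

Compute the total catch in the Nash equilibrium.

90.875

Fishing fleet East's profit: π = q_{East}(347 − 2(q_{East} + q_{North})) − 34q_{East}.
∂π/∂q_{East} = 313 − 4q_{East} − 2q_{North} = 0, so q_{East} = 78.25 − 0.5q_{North}.
For North: ∂π/∂q_{North} = 308 − 7q_{North} − 2q_{East} = 0 ⇒ q_{North} = 44 − (2/7)q_{East}.
Plugging q_{North} into East's best response: q_{East} = 78.25 − 0.5(44 − (2/7)q_{East}) ⇒ (6/7)q_{East} = 56.25, so q_{East} = 65.625.
Then q_{North} = 44 − (2/7)·65.625 = 25.25.
Total catch: 65.625 + 25.25 = 90.875.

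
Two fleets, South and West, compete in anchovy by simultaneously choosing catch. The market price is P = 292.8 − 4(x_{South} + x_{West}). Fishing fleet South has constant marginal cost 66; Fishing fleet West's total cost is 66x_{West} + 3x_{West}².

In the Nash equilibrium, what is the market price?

160.5

Fishing fleet South's profit: π = x_{South}(292.8 − 4(x_{South} + x_{West})) − 66x_{South}.
∂π/∂x_{South} = 226.8 − 8x_{South} − 4x_{West} = 0, so x_{South} = 28.35 − 0.5x_{West}.
For West: ∂π/∂x_{West} = 226.8 − 14x_{West} − 4x_{South} = 0 ⇒ x_{West} = 16.2 − (2/7)x_{South}.
Substituting the second reaction function into the first: x_{South} = 28.35 − 0.5(16.2 − (2/7)x_{South}), which gives (6/7)x_{South} = 20.25 ⇒ x_{South} = 23.625.
Then x_{West} = 16.2 − (2/7)·23.625 = 9.45.
Equilibrium price: P = 292.8 − 4·33.075 = 160.5.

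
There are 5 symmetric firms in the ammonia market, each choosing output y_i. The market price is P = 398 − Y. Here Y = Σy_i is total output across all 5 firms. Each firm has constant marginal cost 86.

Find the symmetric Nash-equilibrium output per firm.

A representative firm's profit is π_i = y_i(398 − Y) − 86y_i, with Y = y_i + Σ_{j≠i} y_j.
First-order condition: 312 − 2y_i − Σ_{j≠i} y_j = 0.
In a symmetric equilibrium every firm chooses the same y, so Σ_{j≠i} y_j = 4y. The condition becomes 312 − 6y = 0, giving y = 312/6 = 52.

52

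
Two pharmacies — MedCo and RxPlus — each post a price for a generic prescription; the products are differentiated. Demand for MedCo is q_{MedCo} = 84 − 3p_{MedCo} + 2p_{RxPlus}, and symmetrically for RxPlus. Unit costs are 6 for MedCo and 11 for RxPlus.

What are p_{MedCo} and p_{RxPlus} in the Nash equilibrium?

26.4375, 28.3125

MedCo's profit: π = (p_{MedCo} − 6)(84 − 3p_{MedCo} + 2p_{RxPlus}).
∂π/∂p_{MedCo} = 102 − 6p_{MedCo} + 2p_{RxPlus} = 0 ⇒ p_{MedCo} = 17 + (1/3)p_{RxPlus}.
Similarly p_{RxPlus} = 19.5 + (1/3)p_{MedCo}.
Substituting the second reaction function into the first: p_{MedCo} = 17 + (1/3)(19.5 + (1/3)p_{MedCo}), which gives (8/9)p_{MedCo} = 23.5 ⇒ p_{MedCo} = 26.4375.
Then p_{RxPlus} = 19.5 + (1/3)·26.4375 = 28.3125.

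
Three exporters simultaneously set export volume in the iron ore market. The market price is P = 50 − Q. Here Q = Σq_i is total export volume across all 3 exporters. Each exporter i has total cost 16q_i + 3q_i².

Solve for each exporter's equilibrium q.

A representative exporter's profit is π_i = q_i(50 − Q) − 16q_i − 3q_i², with Q = q_i + Σ_{j≠i} q_j.
First-order condition: 34 − 8q_i − Σ_{j≠i} q_j = 0.
Imposing symmetry (q_j = q for all j) turns Σ_{j≠i} q_j into 2q, so 34 = 10q and q = 3.4.

3.4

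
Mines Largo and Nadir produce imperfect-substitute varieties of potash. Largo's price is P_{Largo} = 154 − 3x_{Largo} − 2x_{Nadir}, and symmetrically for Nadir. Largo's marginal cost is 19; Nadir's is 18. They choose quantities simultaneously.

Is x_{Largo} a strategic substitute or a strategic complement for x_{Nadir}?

strategic substitutes

Mine Largo's profit: π = x_{Largo}(154 − 3x_{Largo} − 2x_{Nadir}) − 19x_{Largo}.
∂π/∂x_{Largo} = 135 − 6x_{Largo} − 2x_{Nadir} = 0 ⇒ x_{Largo} = 22.5 − (1/3)x_{Nadir}.
The best-response slope dx_{Largo}/dx_{Nadir} = −1/3 < 0: the reaction function is downward-sloping, so the choices are strategic substitutes.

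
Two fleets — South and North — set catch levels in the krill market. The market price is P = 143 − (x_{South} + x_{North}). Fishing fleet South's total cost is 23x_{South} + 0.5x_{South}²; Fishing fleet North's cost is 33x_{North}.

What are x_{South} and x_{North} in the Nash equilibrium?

26, 42

Fishing fleet South's profit: π = x_{South}(143 − (x_{South} + x_{North})) − 23x_{South} − 0.5x_{South}².
∂π/∂x_{South} = 120 − 3x_{South} − x_{North} = 0, so x_{South} = 40 − (1/3)x_{North}.
For North: ∂π/∂x_{North} = 110 − 2x_{North} − x_{South} = 0 ⇒ x_{North} = 55 − 0.5x_{South}.
Plugging x_{North} into South's best response: x_{South} = 40 − (1/3)(55 − 0.5x_{South}) ⇒ (5/6)x_{South} = 65/3, so x_{South} = 26.
Then x_{North} = 55 − 0.5·26 = 42.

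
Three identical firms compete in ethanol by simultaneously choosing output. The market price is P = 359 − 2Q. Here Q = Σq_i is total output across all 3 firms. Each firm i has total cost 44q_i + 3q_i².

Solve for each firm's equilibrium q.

A representative firm's profit is π_i = q_i(359 − 2Q) − 44q_i − 3q_i², with Q = q_i + Σ_{j≠i} q_j.
First-order condition: 315 − 10q_i − 2Σ_{j≠i} q_j = 0.
In a symmetric equilibrium every firm chooses the same q, so Σ_{j≠i} q_j = 2q. The condition becomes 315 − 14q = 0, giving q = 315/14 = 22.5.

22.5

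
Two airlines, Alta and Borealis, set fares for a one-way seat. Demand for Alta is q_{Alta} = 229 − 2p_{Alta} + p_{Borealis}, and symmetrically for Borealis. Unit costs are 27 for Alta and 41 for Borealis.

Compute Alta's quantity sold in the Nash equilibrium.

Alta's profit: π = (p_{Alta} − 27)(229 − 2p_{Alta} + p_{Borealis}).
∂π/∂p_{Alta} = 283 − 4p_{Alta} + p_{Borealis} = 0 ⇒ p_{Alta} = 70.75 + 0.25p_{Borealis}.
Similarly p_{Borealis} = 77.75 + 0.25p_{Alta}.
Solving the two reaction functions simultaneously: (1 − (0.25)(0.25))p_{Alta} = 70.75 + 0.25·77.75, so 0.9375p_{Alta} = 90.1875 and p_{Alta} = 96.2.
Then p_{Borealis} = 77.75 + 0.25·96.2 = 101.8.
q_{Alta} = 229 − 2·96.2 + 101.8 = 138.4.

138.4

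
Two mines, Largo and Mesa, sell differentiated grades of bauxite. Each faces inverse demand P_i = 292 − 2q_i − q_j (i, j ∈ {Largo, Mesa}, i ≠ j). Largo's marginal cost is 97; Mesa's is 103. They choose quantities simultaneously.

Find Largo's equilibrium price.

Mine Largo's profit: π = q_{Largo}(292 − 2q_{Largo} − q_{Mesa}) − 97q_{Largo}.
∂π/∂q_{Largo} = 195 − 4q_{Largo} − q_{Mesa} = 0 ⇒ q_{Largo} = 48.75 − 0.25q_{Mesa}.
Similarly q_{Mesa} = 47.25 − 0.25q_{Largo}.
Plugging q_{Mesa} into Largo's best response: q_{Largo} = 48.75 − 0.25(47.25 − 0.25q_{Largo}) ⇒ 0.9375q_{Largo} = 36.9375, so q_{Largo} = 39.4.
Then q_{Mesa} = 47.25 − 0.25·39.4 = 37.4.
P_{Largo} = 292 − 2·39.4 − 37.4 = 175.8.

175.8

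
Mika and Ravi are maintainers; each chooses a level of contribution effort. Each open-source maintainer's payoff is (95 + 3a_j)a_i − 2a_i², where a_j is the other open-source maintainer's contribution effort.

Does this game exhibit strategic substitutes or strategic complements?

strategic complements

Mika's payoff is (95 + 3a_R)a_M − 2a_M².
∂π/∂a_M = 95 + 3a_R − 4a_M = 0, so a_M = 23.75 + 0.75a_R.
The best-response slope da_M/da_R = 0.75 > 0: the reaction function is upward-sloping, so the choices are strategic complements.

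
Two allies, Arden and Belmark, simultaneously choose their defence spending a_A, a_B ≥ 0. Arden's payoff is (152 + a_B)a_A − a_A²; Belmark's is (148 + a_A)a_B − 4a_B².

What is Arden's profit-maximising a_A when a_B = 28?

Expanding Arden's payoff: 152a_A + a_Ba_A − a_A².
∂π/∂a_A = 152 + a_B − 2a_A = 0, so a_A = 76 + 0.5a_B.
At a_B = 28: a_A = 76 + 0.5·28 = 90.

90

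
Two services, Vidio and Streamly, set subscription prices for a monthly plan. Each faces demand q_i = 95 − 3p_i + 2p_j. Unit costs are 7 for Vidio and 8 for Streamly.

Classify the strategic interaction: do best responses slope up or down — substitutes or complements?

Vidio's profit: π = (p_{Vidio} − 7)(95 − 3p_{Vidio} + 2p_{Streamly}).
∂π/∂p_{Vidio} = 116 − 6p_{Vidio} + 2p_{Streamly} = 0 ⇒ p_{Vidio} = 58/3 + (1/3)p_{Streamly}.
The best-response slope dp_{Vidio}/dp_{Streamly} = 1/3 > 0: the reaction function is upward-sloping, so the choices are strategic complements.

strategic complements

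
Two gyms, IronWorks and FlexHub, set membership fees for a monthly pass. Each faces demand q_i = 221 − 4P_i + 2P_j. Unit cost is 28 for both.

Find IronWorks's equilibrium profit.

IronWorks's profit: π = (P_{IronWorks} − 28)(221 − 4P_{IronWorks} + 2P_{FlexHub}).
∂π/∂P_{IronWorks} = 333 − 8P_{IronWorks} + 2P_{FlexHub} = 0 ⇒ P_{IronWorks} = 41.625 + 0.25P_{FlexHub}.
Setting P_{IronWorks} = P_{FlexHub} in the reaction function: P_{IronWorks} = 41.625 + 0.25P_{IronWorks}, so P_{IronWorks} = 41.625 / 0.75 = 55.5.
q_{IronWorks} = 221 − 4·55.5 + 2·55.5 = 110.
Profit = (55.5 − 28)·110 = 3025.

3025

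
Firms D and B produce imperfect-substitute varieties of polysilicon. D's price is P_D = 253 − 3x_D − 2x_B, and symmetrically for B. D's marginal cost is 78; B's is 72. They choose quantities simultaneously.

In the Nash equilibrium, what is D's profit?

Firm D's profit: π = x_D(253 − 3x_D − 2x_B) − 78x_D.
∂π/∂x_D = 175 − 6x_D − 2x_B = 0 ⇒ x_D = 175/6 − (1/3)x_B.
Similarly x_B = 181/6 − (1/3)x_D.
Solving the two reaction functions simultaneously: (1 − (−1/3)(−1/3))x_D = 175/6 − (1/3)·(181/6), so (8/9)x_D = 172/9 and x_D = 21.5.
Then x_B = 181/6 − (1/3)·21.5 = 23.
P_D = 253 − 3·21.5 − 2·23 = 142.5.
Profit = (142.5 − 78)·21.5 = 1386.75.

1386.75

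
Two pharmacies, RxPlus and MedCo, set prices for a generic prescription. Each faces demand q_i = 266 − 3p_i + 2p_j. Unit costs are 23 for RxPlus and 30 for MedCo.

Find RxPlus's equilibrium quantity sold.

RxPlus's profit: π = (p_{RxPlus} − 23)(266 − 3p_{RxPlus} + 2p_{MedCo}).
∂π/∂p_{RxPlus} = 335 − 6p_{RxPlus} + 2p_{MedCo} = 0 ⇒ p_{RxPlus} = 335/6 + (1/3)p_{MedCo}.
Similarly p_{MedCo} = 178/3 + (1/3)p_{RxPlus}.
Substituting the second reaction function into the first: p_{RxPlus} = 335/6 + (1/3)(178/3 + (1/3)p_{RxPlus}), which gives (8/9)p_{RxPlus} = 1361/18 ⇒ p_{RxPlus} = 85.0625.
Then p_{MedCo} = 178/3 + (1/3)·85.0625 = 87.6875.
q_{RxPlus} = 266 − 3·85.0625 + 2·87.6875 = 186.1875.

186.1875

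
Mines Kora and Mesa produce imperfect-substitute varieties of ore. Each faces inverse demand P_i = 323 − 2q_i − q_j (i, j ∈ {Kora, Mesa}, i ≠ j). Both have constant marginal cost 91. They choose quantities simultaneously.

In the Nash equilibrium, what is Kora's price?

183.8

Mine Kora's profit: π = q_{Kora}(323 − 2q_{Kora} − q_{Mesa}) − 91q_{Kora}.
∂π/∂q_{Kora} = 232 − 4q_{Kora} − q_{Mesa} = 0 ⇒ q_{Kora} = 58 − 0.25q_{Mesa}.
Setting q_{Kora} = q_{Mesa} in the reaction function: q_{Kora} = 58 − 0.25q_{Kora}, so q_{Kora} = 58 / 1.25 = 46.4.
P_{Kora} = 323 − 2·46.4 − 46.4 = 183.8.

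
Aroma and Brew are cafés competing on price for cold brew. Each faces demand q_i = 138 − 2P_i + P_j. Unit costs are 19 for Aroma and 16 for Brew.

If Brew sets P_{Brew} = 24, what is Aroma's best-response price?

50

Aroma's profit: π = (P_{Aroma} − 19)(138 − 2P_{Aroma} + P_{Brew}).
∂π/∂P_{Aroma} = 176 − 4P_{Aroma} + P_{Brew} = 0 ⇒ P_{Aroma} = 44 + 0.25P_{Brew}.
At P_{Brew} = 24: P_{Aroma} = 44 + 0.25·24 = 50.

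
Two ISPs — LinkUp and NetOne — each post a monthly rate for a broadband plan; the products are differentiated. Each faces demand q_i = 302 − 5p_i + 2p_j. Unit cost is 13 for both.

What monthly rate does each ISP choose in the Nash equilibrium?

LinkUp's profit: π = (p_{LinkUp} − 13)(302 − 5p_{LinkUp} + 2p_{NetOne}).
∂π/∂p_{LinkUp} = 367 − 10p_{LinkUp} + 2p_{NetOne} = 0 ⇒ p_{LinkUp} = 36.7 + 0.2p_{NetOne}.
Setting p_{LinkUp} = p_{NetOne} in the reaction function: p_{LinkUp} = 36.7 + 0.2p_{LinkUp}, so p_{LinkUp} = 36.7 / 0.8 = 45.875.

45.875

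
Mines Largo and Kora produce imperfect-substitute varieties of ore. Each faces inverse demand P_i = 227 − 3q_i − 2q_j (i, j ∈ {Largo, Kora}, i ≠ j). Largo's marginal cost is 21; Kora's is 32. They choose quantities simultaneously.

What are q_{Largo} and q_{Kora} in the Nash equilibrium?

Mine Largo's profit: π = q_{Largo}(227 − 3q_{Largo} − 2q_{Kora}) − 21q_{Largo}.
∂π/∂q_{Largo} = 206 − 6q_{Largo} − 2q_{Kora} = 0 ⇒ q_{Largo} = 103/3 − (1/3)q_{Kora}.
Similarly q_{Kora} = 32.5 − (1/3)q_{Largo}.
Plugging q_{Kora} into Largo's best response: q_{Largo} = 103/3 − (1/3)(32.5 − (1/3)q_{Largo}) ⇒ (8/9)q_{Largo} = 23.5, so q_{Largo} = 26.4375.
Then q_{Kora} = 32.5 − (1/3)·26.4375 = 23.6875.

26.4375, 23.6875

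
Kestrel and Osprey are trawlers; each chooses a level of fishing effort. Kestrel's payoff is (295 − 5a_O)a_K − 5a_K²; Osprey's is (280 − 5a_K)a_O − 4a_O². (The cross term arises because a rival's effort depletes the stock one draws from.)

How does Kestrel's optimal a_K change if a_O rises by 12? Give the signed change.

Expanding Kestrel's payoff: 295a_K − 5a_Oa_K − 5a_K².
∂π/∂a_K = 295 − 5a_O − 10a_K = 0, so a_K = 29.5 − 0.5a_O.
The reaction-function slope is −0.5, so a 12-unit rise in a_O moves a_K by −0.5 × 12 = −6. Kestrel's best response falls — the actions are strategic substitutes.

-6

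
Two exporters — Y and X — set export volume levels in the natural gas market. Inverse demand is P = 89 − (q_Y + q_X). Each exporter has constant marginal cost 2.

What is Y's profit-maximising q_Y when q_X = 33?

Exporter Y's profit: π = q_Y(89 − (q_Y + q_X)) − 2q_Y.
∂π/∂q_Y = 87 − 2q_Y − q_X = 0, so q_Y = 43.5 − 0.5q_X.
At q_X = 33: q_Y = 43.5 − 0.5·33 = 27.

27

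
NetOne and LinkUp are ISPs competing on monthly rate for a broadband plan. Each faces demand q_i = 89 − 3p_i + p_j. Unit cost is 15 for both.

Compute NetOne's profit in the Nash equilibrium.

417.72

NetOne's profit: π = (p_{NetOne} − 15)(89 − 3p_{NetOne} + p_{LinkUp}).
∂π/∂p_{NetOne} = 134 − 6p_{NetOne} + p_{LinkUp} = 0 ⇒ p_{NetOne} = 67/3 + (1/6)p_{LinkUp}.
The game is symmetric, so in equilibrium p_{LinkUp} = p_{NetOne}: the reaction function gives (5/6)p_{NetOne} = 67/3, hence p_{NetOne} = 26.8.
q_{NetOne} = 89 − 3·26.8 + 26.8 = 35.4.
Profit = (26.8 − 15)·35.4 = 417.72.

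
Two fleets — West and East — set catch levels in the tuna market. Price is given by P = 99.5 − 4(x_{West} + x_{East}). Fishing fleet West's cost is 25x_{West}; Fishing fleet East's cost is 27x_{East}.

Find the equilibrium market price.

Fishing fleet West's profit: π = x_{West}(99.5 − 4(x_{West} + x_{East})) − 25x_{West}.
∂π/∂x_{West} = 74.5 − 8x_{West} − 4x_{East} = 0, so x_{West} = 9.3125 − 0.5x_{East}.
By the same steps for East: x_{East} = 9.0625 − 0.5x_{West}.
Substituting the second reaction function into the first: x_{West} = 9.3125 − 0.5(9.0625 − 0.5x_{West}), which gives 0.75x_{West} = 153/32 ⇒ x_{West} = 6.375.
Then x_{East} = 9.0625 − 0.5·6.375 = 5.875.
Equilibrium price: P = 99.5 − 4·12.25 = 50.5.

50.5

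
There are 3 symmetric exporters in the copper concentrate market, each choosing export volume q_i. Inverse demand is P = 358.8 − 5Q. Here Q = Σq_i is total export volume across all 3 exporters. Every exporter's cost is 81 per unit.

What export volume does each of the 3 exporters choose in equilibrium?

A representative exporter's profit is π_i = q_i(358.8 − 5Q) − 81q_i, with Q = q_i + Σ_{j≠i} q_j.
First-order condition: 277.8 − 10q_i − 5Σ_{j≠i} q_j = 0.
With identical exporters, set every q_j = q: then 277.8 − 10q − 10q = 0, i.e. q = 277.8/20 = 13.89.

13.89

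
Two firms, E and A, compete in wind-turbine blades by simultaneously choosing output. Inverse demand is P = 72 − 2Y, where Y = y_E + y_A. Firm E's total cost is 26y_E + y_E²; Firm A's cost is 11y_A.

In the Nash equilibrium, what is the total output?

Firm E's profit: π = y_E(72 − 2(y_E + y_A)) − 26y_E − y_E².
∂π/∂y_E = 46 − 6y_E − 2y_A = 0, so y_E = 23/3 − (1/3)y_A.
For A: ∂π/∂y_A = 61 − 4y_A − 2y_E = 0 ⇒ y_A = 15.25 − 0.5y_E.
Plugging y_A into E's best response: y_E = 23/3 − (1/3)(15.25 − 0.5y_E) ⇒ (5/6)y_E = 31/12, so y_E = 3.1.
Then y_A = 15.25 − 0.5·3.1 = 13.7.
Total output: 3.1 + 13.7 = 16.8.

16.8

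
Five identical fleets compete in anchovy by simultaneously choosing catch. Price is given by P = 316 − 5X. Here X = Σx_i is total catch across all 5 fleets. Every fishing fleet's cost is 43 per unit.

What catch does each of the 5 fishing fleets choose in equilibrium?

A representative fishing fleet's profit is π_i = x_i(316 − 5X) − 43x_i, with X = x_i + Σ_{j≠i} x_j.
First-order condition: 273 − 10x_i − 5Σ_{j≠i} x_j = 0.
With identical fishing fleets, set every x_j = x: then 273 − 10x − 20x = 0, i.e. x = 273/30 = 9.1.

9.1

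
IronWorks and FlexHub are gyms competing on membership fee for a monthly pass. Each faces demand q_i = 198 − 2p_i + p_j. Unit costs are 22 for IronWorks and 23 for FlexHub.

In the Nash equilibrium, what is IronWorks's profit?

6914.88

IronWorks's profit: π = (p_{IronWorks} − 22)(198 − 2p_{IronWorks} + p_{FlexHub}).
∂π/∂p_{IronWorks} = 242 − 4p_{IronWorks} + p_{FlexHub} = 0 ⇒ p_{IronWorks} = 60.5 + 0.25p_{FlexHub}.
Similarly p_{FlexHub} = 61 + 0.25p_{IronWorks}.
Plugging p_{FlexHub} into IronWorks's best response: p_{IronWorks} = 60.5 + 0.25(61 + 0.25p_{IronWorks}) ⇒ 0.9375p_{IronWorks} = 75.75, so p_{IronWorks} = 80.8.
Then p_{FlexHub} = 61 + 0.25·80.8 = 81.2.
q_{IronWorks} = 198 − 2·80.8 + 81.2 = 117.6.
Profit = (80.8 − 22)·117.6 = 6914.88.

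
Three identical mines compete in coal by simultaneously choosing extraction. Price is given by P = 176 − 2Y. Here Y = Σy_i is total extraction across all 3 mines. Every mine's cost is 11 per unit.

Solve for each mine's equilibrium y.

20.625

A representative mine's profit is π_i = y_i(176 − 2Y) − 11y_i, with Y = y_i + Σ_{j≠i} y_j.
First-order condition: 165 − 4y_i − 2Σ_{j≠i} y_j = 0.
With identical mines, set every y_j = y: then 165 − 4y − 4y = 0, i.e. y = 165/8 = 20.625.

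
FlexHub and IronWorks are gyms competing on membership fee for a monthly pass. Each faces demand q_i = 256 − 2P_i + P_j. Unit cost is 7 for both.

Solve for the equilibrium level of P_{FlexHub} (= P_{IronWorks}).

FlexHub's profit: π = (P_{FlexHub} − 7)(256 − 2P_{FlexHub} + P_{IronWorks}).
∂π/∂P_{FlexHub} = 270 − 4P_{FlexHub} + P_{IronWorks} = 0 ⇒ P_{FlexHub} = 67.5 + 0.25P_{IronWorks}.
Setting P_{FlexHub} = P_{IronWorks} in the reaction function: P_{FlexHub} = 67.5 + 0.25P_{FlexHub}, so P_{FlexHub} = 67.5 / 0.75 = 90.

90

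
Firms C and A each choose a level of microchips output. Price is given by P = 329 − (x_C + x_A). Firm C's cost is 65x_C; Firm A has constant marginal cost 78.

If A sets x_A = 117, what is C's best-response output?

73.5

Firm C's profit: π = x_C(329 − (x_C + x_A)) − 65x_C.
∂π/∂x_C = 264 − 2x_C − x_A = 0, so x_C = 132 − 0.5x_A.
At x_A = 117: x_C = 132 − 0.5·117 = 73.5.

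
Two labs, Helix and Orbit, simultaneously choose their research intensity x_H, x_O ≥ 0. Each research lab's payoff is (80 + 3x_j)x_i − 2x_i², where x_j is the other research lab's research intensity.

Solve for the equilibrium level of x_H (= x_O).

Helix's payoff is (80 + 3x_O)x_H − 2x_H².
∂π/∂x_H = 80 + 3x_O − 4x_H = 0, so x_H = 20 + 0.75x_O.
The game is symmetric, so in equilibrium x_O = x_H: the reaction function gives 0.25x_H = 20, hence x_H = 80.

80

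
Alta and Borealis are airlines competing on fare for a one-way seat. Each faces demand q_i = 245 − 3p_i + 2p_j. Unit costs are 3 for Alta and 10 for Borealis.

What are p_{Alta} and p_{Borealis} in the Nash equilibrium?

64.8125, 67.4375

Alta's profit: π = (p_{Alta} − 3)(245 − 3p_{Alta} + 2p_{Borealis}).
∂π/∂p_{Alta} = 254 − 6p_{Alta} + 2p_{Borealis} = 0 ⇒ p_{Alta} = 127/3 + (1/3)p_{Borealis}.
Similarly p_{Borealis} = 275/6 + (1/3)p_{Alta}.
Plugging p_{Borealis} into Alta's best response: p_{Alta} = 127/3 + (1/3)(275/6 + (1/3)p_{Alta}) ⇒ (8/9)p_{Alta} = 1037/18, so p_{Alta} = 64.8125.
Then p_{Borealis} = 275/6 + (1/3)·64.8125 = 67.4375.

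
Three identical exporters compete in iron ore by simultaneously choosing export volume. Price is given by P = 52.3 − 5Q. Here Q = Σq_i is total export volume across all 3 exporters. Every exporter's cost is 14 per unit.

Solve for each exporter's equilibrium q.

1.915

A representative exporter's profit is π_i = q_i(52.3 − 5Q) − 14q_i, with Q = q_i + Σ_{j≠i} q_j.
First-order condition: 38.3 − 10q_i − 5Σ_{j≠i} q_j = 0.
With identical exporters, set every q_j = q: then 38.3 − 10q − 10q = 0, i.e. q = 38.3/20 = 1.915.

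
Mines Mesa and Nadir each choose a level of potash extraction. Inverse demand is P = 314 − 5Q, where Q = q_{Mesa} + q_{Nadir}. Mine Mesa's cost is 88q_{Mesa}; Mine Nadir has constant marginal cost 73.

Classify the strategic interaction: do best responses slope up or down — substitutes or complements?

strategic substitutes

Mine Mesa's profit: π = q_{Mesa}(314 − 5(q_{Mesa} + q_{Nadir})) − 88q_{Mesa}.
∂π/∂q_{Mesa} = 226 − 10q_{Mesa} − 5q_{Nadir} = 0, so q_{Mesa} = 22.6 − 0.5q_{Nadir}.
The best-response slope dq_{Mesa}/dq_{Nadir} = −0.5 < 0: the reaction function is downward-sloping, so the choices are strategic substitutes.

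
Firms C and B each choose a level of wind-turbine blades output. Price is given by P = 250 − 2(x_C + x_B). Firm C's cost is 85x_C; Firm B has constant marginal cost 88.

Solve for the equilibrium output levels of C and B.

Firm C's profit: π = x_C(250 − 2(x_C + x_B)) − 85x_C.
∂π/∂x_C = 165 − 4x_C − 2x_B = 0, so x_C = 41.25 − 0.5x_B.
By the same steps for B: x_B = 40.5 − 0.5x_C.
Substituting the second reaction function into the first: x_C = 41.25 − 0.5(40.5 − 0.5x_C), which gives 0.75x_C = 21 ⇒ x_C = 28.
Then x_B = 40.5 − 0.5·28 = 26.5.

28, 26.5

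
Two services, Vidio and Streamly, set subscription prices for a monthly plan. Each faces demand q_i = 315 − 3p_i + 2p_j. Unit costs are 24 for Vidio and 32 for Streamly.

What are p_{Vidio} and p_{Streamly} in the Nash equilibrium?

Vidio's profit: π = (p_{Vidio} − 24)(315 − 3p_{Vidio} + 2p_{Streamly}).
∂π/∂p_{Vidio} = 387 − 6p_{Vidio} + 2p_{Streamly} = 0 ⇒ p_{Vidio} = 64.5 + (1/3)p_{Streamly}.
Similarly p_{Streamly} = 68.5 + (1/3)p_{Vidio}.
Solving the two reaction functions simultaneously: (1 − (1/3)(1/3))p_{Vidio} = 64.5 + (1/3)·68.5, so (8/9)p_{Vidio} = 262/3 and p_{Vidio} = 98.25.
Then p_{Streamly} = 68.5 + (1/3)·98.25 = 101.25.

98.25, 101.25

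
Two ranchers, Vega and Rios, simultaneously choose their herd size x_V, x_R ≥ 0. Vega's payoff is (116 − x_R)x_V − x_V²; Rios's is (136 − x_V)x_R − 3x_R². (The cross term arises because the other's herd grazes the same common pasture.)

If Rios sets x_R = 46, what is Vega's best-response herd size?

Expanding Vega's payoff: 116x_V − x_Rx_V − x_V².
∂π/∂x_V = 116 − x_R − 2x_V = 0, so x_V = 58 − 0.5x_R.
At x_R = 46: x_V = 58 − 0.5·46 = 35.

35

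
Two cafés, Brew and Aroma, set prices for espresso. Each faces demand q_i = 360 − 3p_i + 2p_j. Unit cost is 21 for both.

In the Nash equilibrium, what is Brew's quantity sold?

Brew's profit: π = (p_{Brew} − 21)(360 − 3p_{Brew} + 2p_{Aroma}).
∂π/∂p_{Brew} = 423 − 6p_{Brew} + 2p_{Aroma} = 0 ⇒ p_{Brew} = 70.5 + (1/3)p_{Aroma}.
The game is symmetric, so in equilibrium p_{Aroma} = p_{Brew}: the reaction function gives (2/3)p_{Brew} = 70.5, hence p_{Brew} = 105.75.
q_{Brew} = 360 − 3·105.75 + 2·105.75 = 254.25.

254.25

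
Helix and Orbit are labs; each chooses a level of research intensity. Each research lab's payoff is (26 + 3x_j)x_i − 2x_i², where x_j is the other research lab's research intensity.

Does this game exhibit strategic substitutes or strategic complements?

Helix's payoff is (26 + 3x_O)x_H − 2x_H².
∂π/∂x_H = 26 + 3x_O − 4x_H = 0, so x_H = 6.5 + 0.75x_O.
The best-response slope dx_H/dx_O = 0.75 > 0: the reaction function is upward-sloping, so the choices are strategic complements.

strategic complements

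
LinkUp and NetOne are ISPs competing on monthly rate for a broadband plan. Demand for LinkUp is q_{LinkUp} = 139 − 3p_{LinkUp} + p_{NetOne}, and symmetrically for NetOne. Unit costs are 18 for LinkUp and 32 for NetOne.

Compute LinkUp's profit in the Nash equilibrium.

1425.72

LinkUp's profit: π = (p_{LinkUp} − 18)(139 − 3p_{LinkUp} + p_{NetOne}).
∂π/∂p_{LinkUp} = 193 − 6p_{LinkUp} + p_{NetOne} = 0 ⇒ p_{LinkUp} = 193/6 + (1/6)p_{NetOne}.
Similarly p_{NetOne} = 235/6 + (1/6)p_{LinkUp}.
Solving the two reaction functions simultaneously: (1 − (1/6)(1/6))p_{LinkUp} = 193/6 + (1/6)·(235/6), so (35/36)p_{LinkUp} = 1393/36 and p_{LinkUp} = 39.8.
Then p_{NetOne} = 235/6 + (1/6)·39.8 = 45.8.
q_{LinkUp} = 139 − 3·39.8 + 45.8 = 65.4.
Profit = (39.8 − 18)·65.4 = 1425.72.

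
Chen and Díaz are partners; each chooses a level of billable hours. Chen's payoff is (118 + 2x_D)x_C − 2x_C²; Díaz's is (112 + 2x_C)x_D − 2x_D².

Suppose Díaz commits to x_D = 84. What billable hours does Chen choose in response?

Expanding Chen's payoff: 118x_C + 2x_Dx_C − 2x_C².
∂π/∂x_C = 118 + 2x_D − 4x_C = 0, so x_C = 29.5 + 0.5x_D.
At x_D = 84: x_C = 29.5 + 0.5·84 = 71.5.

71.5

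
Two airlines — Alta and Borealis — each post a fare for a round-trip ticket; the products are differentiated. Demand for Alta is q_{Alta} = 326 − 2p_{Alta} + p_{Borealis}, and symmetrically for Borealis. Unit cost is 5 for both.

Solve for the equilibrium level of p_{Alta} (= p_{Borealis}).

Alta's profit: π = (p_{Alta} − 5)(326 − 2p_{Alta} + p_{Borealis}).
∂π/∂p_{Alta} = 336 − 4p_{Alta} + p_{Borealis} = 0 ⇒ p_{Alta} = 84 + 0.25p_{Borealis}.
By symmetry p_{Borealis} = p_{Alta}; substituting into the reaction function, 0.75p_{Alta} = 84 and p_{Alta} = 112.

112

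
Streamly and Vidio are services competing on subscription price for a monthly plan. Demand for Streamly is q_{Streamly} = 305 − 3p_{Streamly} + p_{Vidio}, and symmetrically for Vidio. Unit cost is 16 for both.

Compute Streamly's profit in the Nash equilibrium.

Streamly's profit: π = (p_{Streamly} − 16)(305 − 3p_{Streamly} + p_{Vidio}).
∂π/∂p_{Streamly} = 353 − 6p_{Streamly} + p_{Vidio} = 0 ⇒ p_{Streamly} = 353/6 + (1/6)p_{Vidio}.
By symmetry p_{Vidio} = p_{Streamly}; substituting into the reaction function, (5/6)p_{Streamly} = 353/6 and p_{Streamly} = 70.6.
q_{Streamly} = 305 − 3·70.6 + 70.6 = 163.8.
Profit = (70.6 − 16)·163.8 = 8943.48.

8943.48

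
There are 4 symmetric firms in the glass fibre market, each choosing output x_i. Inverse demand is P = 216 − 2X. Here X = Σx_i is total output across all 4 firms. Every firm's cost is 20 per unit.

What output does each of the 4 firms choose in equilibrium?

A representative firm's profit is π_i = x_i(216 − 2X) − 20x_i, with X = x_i + Σ_{j≠i} x_j.
First-order condition: 196 − 4x_i − 2Σ_{j≠i} x_j = 0.
Imposing symmetry (x_j = x for all j) turns Σ_{j≠i} x_j into 3x, so 196 = 10x and x = 19.6.

19.6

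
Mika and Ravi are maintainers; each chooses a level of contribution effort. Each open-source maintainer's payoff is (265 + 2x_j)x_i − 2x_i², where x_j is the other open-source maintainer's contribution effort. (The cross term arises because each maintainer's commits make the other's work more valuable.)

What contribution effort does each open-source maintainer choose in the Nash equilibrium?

Mika's payoff is (265 + 2x_R)x_M − 2x_M².
∂π/∂x_M = 265 + 2x_R − 4x_M = 0, so x_M = 66.25 + 0.5x_R.
Setting x_M = x_R in the reaction function: x_M = 66.25 + 0.5x_M, so x_M = 66.25 / 0.5 = 132.5.

132.5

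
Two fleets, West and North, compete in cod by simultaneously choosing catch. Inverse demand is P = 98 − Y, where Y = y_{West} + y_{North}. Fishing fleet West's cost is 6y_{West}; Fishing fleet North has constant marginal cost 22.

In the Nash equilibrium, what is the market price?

42

Fishing fleet West's profit: π = y_{West}(98 − (y_{West} + y_{North})) − 6y_{West}.
∂π/∂y_{West} = 92 − 2y_{West} − y_{North} = 0, so y_{West} = 46 − 0.5y_{North}.
By the same steps for North: y_{North} = 38 − 0.5y_{West}.
Substituting the second reaction function into the first: y_{West} = 46 − 0.5(38 − 0.5y_{West}), which gives 0.75y_{West} = 27 ⇒ y_{West} = 36.
Then y_{North} = 38 − 0.5·36 = 20.
Equilibrium price: P = 98 − 56 = 42.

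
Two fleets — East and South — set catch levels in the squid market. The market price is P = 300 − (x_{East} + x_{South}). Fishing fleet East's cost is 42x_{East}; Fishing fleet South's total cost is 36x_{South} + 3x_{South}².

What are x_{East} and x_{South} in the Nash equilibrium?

120, 18

Fishing fleet East's profit: π = x_{East}(300 − (x_{East} + x_{South})) − 42x_{East}.
∂π/∂x_{East} = 258 − 2x_{East} − x_{South} = 0, so x_{East} = 129 − 0.5x_{South}.
For South: ∂π/∂x_{South} = 264 − 8x_{South} − x_{East} = 0 ⇒ x_{South} = 33 − 0.125x_{East}.
Solving the two reaction functions simultaneously: (1 − (−0.5)(−0.125))x_{East} = 129 − 0.5·33, so 0.9375x_{East} = 112.5 and x_{East} = 120.
Then x_{South} = 33 − 0.125·120 = 18.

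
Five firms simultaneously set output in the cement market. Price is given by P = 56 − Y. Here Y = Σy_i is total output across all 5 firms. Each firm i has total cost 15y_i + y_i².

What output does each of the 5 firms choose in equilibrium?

5.125

A representative firm's profit is π_i = y_i(56 − Y) − 15y_i − y_i², with Y = y_i + Σ_{j≠i} y_j.
First-order condition: 41 − 4y_i − Σ_{j≠i} y_j = 0.
In a symmetric equilibrium every firm chooses the same y, so Σ_{j≠i} y_j = 4y. The condition becomes 41 − 8y = 0, giving y = 41/8 = 5.125.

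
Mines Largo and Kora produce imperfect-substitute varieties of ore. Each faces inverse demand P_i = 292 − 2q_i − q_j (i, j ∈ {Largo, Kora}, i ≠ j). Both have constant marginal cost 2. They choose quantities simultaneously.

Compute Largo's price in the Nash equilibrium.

Mine Largo's profit: π = q_{Largo}(292 − 2q_{Largo} − q_{Kora}) − 2q_{Largo}.
∂π/∂q_{Largo} = 290 − 4q_{Largo} − q_{Kora} = 0 ⇒ q_{Largo} = 72.5 − 0.25q_{Kora}.
By symmetry q_{Kora} = q_{Largo}; substituting into the reaction function, 1.25q_{Largo} = 72.5 and q_{Largo} = 58.
P_{Largo} = 292 − 2·58 − 58 = 118.

118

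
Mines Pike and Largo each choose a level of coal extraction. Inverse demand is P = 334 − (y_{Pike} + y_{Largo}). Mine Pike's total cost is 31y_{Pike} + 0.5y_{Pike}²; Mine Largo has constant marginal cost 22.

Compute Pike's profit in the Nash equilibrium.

5186.16

Mine Pike's profit: π = y_{Pike}(334 − (y_{Pike} + y_{Largo})) − 31y_{Pike} − 0.5y_{Pike}².
∂π/∂y_{Pike} = 303 − 3y_{Pike} − y_{Largo} = 0, so y_{Pike} = 101 − (1/3)y_{Largo}.
For Largo: ∂π/∂y_{Largo} = 312 − 2y_{Largo} − y_{Pike} = 0 ⇒ y_{Largo} = 156 − 0.5y_{Pike}.
Substituting the second reaction function into the first: y_{Pike} = 101 − (1/3)(156 − 0.5y_{Pike}), which gives (5/6)y_{Pike} = 49 ⇒ y_{Pike} = 58.8.
Then y_{Largo} = 156 − 0.5·58.8 = 126.6.
Price P = 334 − 185.4 = 148.6.
Pike's profit: (148.6 − 31)·58.8 − 0.5(58.8)² = 5186.16.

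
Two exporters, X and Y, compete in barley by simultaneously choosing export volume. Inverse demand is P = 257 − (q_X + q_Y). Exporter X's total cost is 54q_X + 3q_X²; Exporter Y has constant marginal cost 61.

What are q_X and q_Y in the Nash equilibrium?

14, 91

Exporter X's profit: π = q_X(257 − (q_X + q_Y)) − 54q_X − 3q_X².
∂π/∂q_X = 203 − 8q_X − q_Y = 0, so q_X = 25.375 − 0.125q_Y.
For Y: ∂π/∂q_Y = 196 − 2q_Y − q_X = 0 ⇒ q_Y = 98 − 0.5q_X.
Substituting the second reaction function into the first: q_X = 25.375 − 0.125(98 − 0.5q_X), which gives 0.9375q_X = 13.125 ⇒ q_X = 14.
Then q_Y = 98 − 0.5·14 = 91.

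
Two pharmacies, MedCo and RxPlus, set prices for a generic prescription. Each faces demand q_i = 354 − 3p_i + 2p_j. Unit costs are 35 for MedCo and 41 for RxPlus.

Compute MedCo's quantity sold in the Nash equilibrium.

MedCo's profit: π = (p_{MedCo} − 35)(354 − 3p_{MedCo} + 2p_{RxPlus}).
∂π/∂p_{MedCo} = 459 − 6p_{MedCo} + 2p_{RxPlus} = 0 ⇒ p_{MedCo} = 76.5 + (1/3)p_{RxPlus}.
Similarly p_{RxPlus} = 79.5 + (1/3)p_{MedCo}.
Solving the two reaction functions simultaneously: (1 − (1/3)(1/3))p_{MedCo} = 76.5 + (1/3)·79.5, so (8/9)p_{MedCo} = 103 and p_{MedCo} = 115.875.
Then p_{RxPlus} = 79.5 + (1/3)·115.875 = 118.125.
q_{MedCo} = 354 − 3·115.875 + 2·118.125 = 242.625.

242.625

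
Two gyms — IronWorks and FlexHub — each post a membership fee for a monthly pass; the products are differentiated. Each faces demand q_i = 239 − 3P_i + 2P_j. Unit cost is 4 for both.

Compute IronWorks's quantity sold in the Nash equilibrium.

IronWorks's profit: π = (P_{IronWorks} − 4)(239 − 3P_{IronWorks} + 2P_{FlexHub}).
∂π/∂P_{IronWorks} = 251 − 6P_{IronWorks} + 2P_{FlexHub} = 0 ⇒ P_{IronWorks} = 251/6 + (1/3)P_{FlexHub}.
Setting P_{IronWorks} = P_{FlexHub} in the reaction function: P_{IronWorks} = 251/6 + (1/3)P_{IronWorks}, so P_{IronWorks} = (251/6) / (2/3) = 62.75.
q_{IronWorks} = 239 − 3·62.75 + 2·62.75 = 176.25.

176.25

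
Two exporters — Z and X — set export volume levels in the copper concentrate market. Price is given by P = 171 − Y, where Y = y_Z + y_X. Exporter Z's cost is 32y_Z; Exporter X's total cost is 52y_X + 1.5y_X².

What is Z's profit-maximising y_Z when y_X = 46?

Exporter Z's profit: π = y_Z(171 − (y_Z + y_X)) − 32y_Z.
∂π/∂y_Z = 139 − 2y_Z − y_X = 0, so y_Z = 69.5 − 0.5y_X.
At y_X = 46: y_Z = 69.5 − 0.5·46 = 46.5.

46.5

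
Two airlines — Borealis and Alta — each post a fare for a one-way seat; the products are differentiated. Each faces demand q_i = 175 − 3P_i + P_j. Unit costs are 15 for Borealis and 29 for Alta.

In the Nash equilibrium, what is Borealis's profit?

2736.12

Borealis's profit: π = (P_{Borealis} − 15)(175 − 3P_{Borealis} + P_{Alta}).
∂π/∂P_{Borealis} = 220 − 6P_{Borealis} + P_{Alta} = 0 ⇒ P_{Borealis} = 110/3 + (1/6)P_{Alta}.
Similarly P_{Alta} = 131/3 + (1/6)P_{Borealis}.
Substituting the second reaction function into the first: P_{Borealis} = 110/3 + (1/6)(131/3 + (1/6)P_{Borealis}), which gives (35/36)P_{Borealis} = 791/18 ⇒ P_{Borealis} = 45.2.
Then P_{Alta} = 131/3 + (1/6)·45.2 = 51.2.
q_{Borealis} = 175 − 3·45.2 + 51.2 = 90.6.
Profit = (45.2 − 15)·90.6 = 2736.12.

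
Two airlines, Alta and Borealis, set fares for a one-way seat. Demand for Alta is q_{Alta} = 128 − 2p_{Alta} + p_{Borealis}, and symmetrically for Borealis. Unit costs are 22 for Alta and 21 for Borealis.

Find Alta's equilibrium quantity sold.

70.4

Alta's profit: π = (p_{Alta} − 22)(128 − 2p_{Alta} + p_{Borealis}).
∂π/∂p_{Alta} = 172 − 4p_{Alta} + p_{Borealis} = 0 ⇒ p_{Alta} = 43 + 0.25p_{Borealis}.
Similarly p_{Borealis} = 42.5 + 0.25p_{Alta}.
Plugging p_{Borealis} into Alta's best response: p_{Alta} = 43 + 0.25(42.5 + 0.25p_{Alta}) ⇒ 0.9375p_{Alta} = 53.625, so p_{Alta} = 57.2.
Then p_{Borealis} = 42.5 + 0.25·57.2 = 56.8.
q_{Alta} = 128 − 2·57.2 + 56.8 = 70.4.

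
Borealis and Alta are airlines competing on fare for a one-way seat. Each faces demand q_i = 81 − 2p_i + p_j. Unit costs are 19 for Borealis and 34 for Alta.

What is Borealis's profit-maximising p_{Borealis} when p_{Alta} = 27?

Borealis's profit: π = (p_{Borealis} − 19)(81 − 2p_{Borealis} + p_{Alta}).
∂π/∂p_{Borealis} = 119 − 4p_{Borealis} + p_{Alta} = 0 ⇒ p_{Borealis} = 29.75 + 0.25p_{Alta}.
At p_{Alta} = 27: p_{Borealis} = 29.75 + 0.25·27 = 36.5.

36.5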